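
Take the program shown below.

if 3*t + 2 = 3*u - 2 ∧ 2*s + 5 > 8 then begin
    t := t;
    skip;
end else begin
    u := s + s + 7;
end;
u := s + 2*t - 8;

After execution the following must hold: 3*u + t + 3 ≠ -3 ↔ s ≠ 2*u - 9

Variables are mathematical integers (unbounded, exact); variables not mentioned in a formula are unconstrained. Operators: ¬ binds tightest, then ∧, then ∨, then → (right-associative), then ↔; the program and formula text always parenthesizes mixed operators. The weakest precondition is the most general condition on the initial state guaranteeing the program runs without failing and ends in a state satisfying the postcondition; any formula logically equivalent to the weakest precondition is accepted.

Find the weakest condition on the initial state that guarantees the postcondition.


Working backward. After the program, the postcondition 3*u + t + 3 ≠ -3 ↔ s ≠ 2*u - 9 must hold; in canonical form it is t + 3*u ≠ -6 ↔ s ≠ 2*u - 9.
Before u := s + 2*t - 8: 3*s + 7*t ≠ 18 ↔ s + 4*t ≠ 25
Then branch requires 3*s + 7*t ≠ 18 ↔ s + 4*t ≠ 25; else branch requires 3*s + 7*t ≠ 18 ↔ s + 4*t ≠ 25.
Before the if: ((3*t = 3*u - 4 ∧ 2*s > 3) → (3*s + 7*t ≠ 18 ↔ s + 4*t ≠ 25)) ∧ ((¬(3*t = 3*u - 4 ∧ 2*s > 3)) → (3*s + 7*t ≠ 18 ↔ s + 4*t ≠ 25))
Answer: WP = ((3*t = 3*u - 4 ∧ 2*s > 3) → (3*s + 7*t ≠ 18 ↔ s + 4*t ≠ 25)) ∧ ((¬(3*t = 3*u - 4 ∧ 2*s > 3)) → (3*s + 7*t ≠ 18 ↔ s + 4*t ≠ 25))


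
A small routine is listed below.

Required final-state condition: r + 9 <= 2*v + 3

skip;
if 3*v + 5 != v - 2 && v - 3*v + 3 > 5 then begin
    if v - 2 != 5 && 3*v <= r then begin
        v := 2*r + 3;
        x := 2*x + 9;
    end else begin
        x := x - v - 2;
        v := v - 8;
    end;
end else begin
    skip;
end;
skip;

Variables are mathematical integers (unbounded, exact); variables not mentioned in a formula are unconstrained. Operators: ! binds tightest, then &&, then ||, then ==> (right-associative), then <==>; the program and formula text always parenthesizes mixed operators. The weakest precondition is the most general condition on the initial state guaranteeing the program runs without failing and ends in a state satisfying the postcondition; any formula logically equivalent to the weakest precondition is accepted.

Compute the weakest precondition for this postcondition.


Working backward. After the program, the postcondition r + 9 <= 2*v + 3 must hold; in canonical form it is r <= 2*v - 6.
Before skip: r <= 2*v - 6
Then branch requires ((v != 7 && 3*v <= r) ==> 3*r >= 0) && ((!(v != 7 && 3*v <= r)) ==> r <= 2*v - 22); else branch requires r <= 2*v - 6.
Before the if: ((2*v != -7 && 2*v < -2) ==> (((v != 7 && 3*v <= r) ==> 3*r >= 0) && ((!(v != 7 && 3*v <= r)) ==> r <= 2*v - 22))) && ((!(2*v != -7 && 2*v < -2)) ==> r <= 2*v - 6)
Before skip: ((2*v != -7 && 2*v < -2) ==> (((v != 7 && 3*v <= r) ==> 3*r >= 0) && ((!(v != 7 && 3*v <= r)) ==> r <= 2*v - 22))) && ((!(2*v != -7 && 2*v < -2)) ==> r <= 2*v - 6)
Answer: WP = ((2*v != -7 && 2*v < -2) ==> (((v != 7 && 3*v <= r) ==> 3*r >= 0) && ((!(v != 7 && 3*v <= r)) ==> r <= 2*v - 22))) && ((!(2*v != -7 && 2*v < -2)) ==> r <= 2*v - 6)


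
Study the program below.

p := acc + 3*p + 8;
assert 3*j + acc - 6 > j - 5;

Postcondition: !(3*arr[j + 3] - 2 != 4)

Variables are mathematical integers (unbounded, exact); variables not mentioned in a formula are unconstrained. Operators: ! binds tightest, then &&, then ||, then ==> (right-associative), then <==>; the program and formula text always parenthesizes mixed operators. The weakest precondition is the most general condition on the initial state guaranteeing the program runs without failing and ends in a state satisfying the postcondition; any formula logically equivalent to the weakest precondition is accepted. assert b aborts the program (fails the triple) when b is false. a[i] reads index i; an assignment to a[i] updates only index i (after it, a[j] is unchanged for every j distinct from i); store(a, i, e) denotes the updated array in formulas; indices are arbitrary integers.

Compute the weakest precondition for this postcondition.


Working backward. After the program, the postcondition !(3*arr[j + 3] - 2 != 4) must hold; in canonical form it is !(3*arr[j + 3] != 6).
Before assert 3*j + acc - 6 > j - 5: acc + 2*j > 1 && (!(3*arr[j + 3] != 6))
Before p := acc + 3*p + 8: acc + 2*j > 1 && (!(3*arr[j + 3] != 6))
Answer: WP = acc + 2*j > 1 && (!(3*arr[j + 3] != 6))


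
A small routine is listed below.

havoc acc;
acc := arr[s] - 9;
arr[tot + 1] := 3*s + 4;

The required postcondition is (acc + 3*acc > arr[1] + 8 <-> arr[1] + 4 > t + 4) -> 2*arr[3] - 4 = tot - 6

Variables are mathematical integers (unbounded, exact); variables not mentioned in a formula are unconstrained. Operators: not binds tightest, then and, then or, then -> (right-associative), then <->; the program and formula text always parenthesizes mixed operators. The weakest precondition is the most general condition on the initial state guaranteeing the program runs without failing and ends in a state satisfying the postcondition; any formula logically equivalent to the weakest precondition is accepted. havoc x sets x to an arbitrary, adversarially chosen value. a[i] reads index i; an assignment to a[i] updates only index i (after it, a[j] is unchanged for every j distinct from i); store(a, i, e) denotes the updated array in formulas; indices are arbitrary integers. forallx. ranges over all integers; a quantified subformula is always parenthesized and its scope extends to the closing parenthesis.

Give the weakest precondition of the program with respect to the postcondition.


Working backward. After the program, the postcondition (acc + 3*acc > arr[1] + 8 <-> arr[1] + 4 > t + 4) -> 2*arr[3] - 4 = tot - 6 must hold; in canonical form it is (4*acc > arr[1] + 8 <-> arr[1] > t) -> 2*arr[3] = tot - 2.
Before arr[tot + 1] := 3*s + 4: (4*acc > store(arr, tot + 1, 3*s + 4)[1] + 8 <-> store(arr, tot + 1, 3*s + 4)[1] > t) -> 2*store(arr, tot + 1, 3*s + 4)[3] = tot - 2
Before acc := arr[s] - 9: (4*arr[s] > store(arr, tot + 1, 3*s + 4)[1] + 44 <-> store(arr, tot + 1, 3*s + 4)[1] > t) -> 2*store(arr, tot + 1, 3*s + 4)[3] = tot - 2
Before havoc acc: (4*arr[s] > store(arr, tot + 1, 3*s + 4)[1] + 44 <-> store(arr, tot + 1, 3*s + 4)[1] > t) -> 2*store(arr, tot + 1, 3*s + 4)[3] = tot - 2
Answer: WP = (4*arr[s] > store(arr, tot + 1, 3*s + 4)[1] + 44 <-> store(arr, tot + 1, 3*s + 4)[1] > t) -> 2*store(arr, tot + 1, 3*s + 4)[3] = tot - 2


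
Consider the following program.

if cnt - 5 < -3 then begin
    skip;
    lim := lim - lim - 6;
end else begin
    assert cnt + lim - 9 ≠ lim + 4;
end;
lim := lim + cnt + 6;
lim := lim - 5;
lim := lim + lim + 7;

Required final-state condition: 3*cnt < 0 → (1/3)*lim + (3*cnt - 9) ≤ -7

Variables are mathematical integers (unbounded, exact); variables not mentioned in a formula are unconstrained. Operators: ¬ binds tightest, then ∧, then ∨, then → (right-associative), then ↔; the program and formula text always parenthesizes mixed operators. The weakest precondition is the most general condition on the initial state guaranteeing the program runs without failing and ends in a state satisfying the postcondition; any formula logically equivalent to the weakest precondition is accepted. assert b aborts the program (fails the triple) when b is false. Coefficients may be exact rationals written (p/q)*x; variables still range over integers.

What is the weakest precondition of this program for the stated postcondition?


Working backward. After the program, the postcondition 3*cnt < 0 → (1/3)*lim + (3*cnt - 9) ≤ -7 must hold; in canonical form it is 3*cnt < 0 → 3*cnt + (1/3)*lim ≤ 2.
Before lim := lim + lim + 7: 3*cnt < 0 → 3*cnt + (2/3)*lim ≤ -1/3
Before lim := lim - 5: 3*cnt < 0 → 3*cnt + (2/3)*lim ≤ 3
Before lim := lim + cnt + 6: 3*cnt < 0 → (11/3)*cnt + (2/3)*lim ≤ -1
Then branch requires 3*cnt < 0 → (11/3)*cnt ≤ 3; else branch requires cnt ≠ 13 ∧ (3*cnt < 0 → (11/3)*cnt + (2/3)*lim ≤ -1).
Before the if: (cnt < 2 → (3*cnt < 0 → (11/3)*cnt ≤ 3)) ∧ ((¬(cnt < 2)) → (cnt ≠ 13 ∧ (3*cnt < 0 → (11/3)*cnt + (2/3)*lim ≤ -1)))
Answer: WP = (cnt < 2 → (3*cnt < 0 → (11/3)*cnt ≤ 3)) ∧ ((¬(cnt < 2)) → (cnt ≠ 13 ∧ (3*cnt < 0 → (11/3)*cnt + (2/3)*lim ≤ -1)))


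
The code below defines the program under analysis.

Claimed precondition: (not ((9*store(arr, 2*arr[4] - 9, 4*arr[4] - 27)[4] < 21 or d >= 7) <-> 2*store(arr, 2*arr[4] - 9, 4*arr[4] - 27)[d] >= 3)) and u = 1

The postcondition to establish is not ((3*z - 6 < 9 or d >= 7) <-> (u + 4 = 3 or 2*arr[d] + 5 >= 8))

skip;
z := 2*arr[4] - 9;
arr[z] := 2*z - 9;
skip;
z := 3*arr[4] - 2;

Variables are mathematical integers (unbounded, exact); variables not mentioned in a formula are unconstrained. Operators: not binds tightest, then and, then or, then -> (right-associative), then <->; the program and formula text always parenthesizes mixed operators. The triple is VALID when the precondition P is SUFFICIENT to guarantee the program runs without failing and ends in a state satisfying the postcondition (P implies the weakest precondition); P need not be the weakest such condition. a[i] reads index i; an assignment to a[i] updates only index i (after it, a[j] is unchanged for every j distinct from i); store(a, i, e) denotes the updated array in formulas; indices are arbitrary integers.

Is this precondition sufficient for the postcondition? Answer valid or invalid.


Working backward. After the program, the postcondition not ((3*z - 6 < 9 or d >= 7) <-> (u + 4 = 3 or 2*arr[d] + 5 >= 8)) must hold; in canonical form it is not ((3*z < 15 or d >= 7) <-> (u = -1 or 2*arr[d] >= 3)).
Before z := 3*arr[4] - 2: not ((9*arr[4] < 21 or d >= 7) <-> (u = -1 or 2*arr[d] >= 3))
Before skip: not ((9*arr[4] < 21 or d >= 7) <-> (u = -1 or 2*arr[d] >= 3))
Before arr[z] := 2*z - 9: not ((9*store(arr, z, 2*z - 9)[4] < 21 or d >= 7) <-> (u = -1 or 2*store(arr, z, 2*z - 9)[d] >= 3))
Before z := 2*arr[4] - 9: not ((9*store(arr, 2*arr[4] - 9, 4*arr[4] - 27)[4] < 21 or d >= 7) <-> (u = -1 or 2*store(arr, 2*arr[4] - 9, 4*arr[4] - 27)[d] >= 3))
Before skip: not ((9*store(arr, 2*arr[4] - 9, 4*arr[4] - 27)[4] < 21 or d >= 7) <-> (u = -1 or 2*store(arr, 2*arr[4] - 9, 4*arr[4] - 27)[d] >= 3))
The weakest precondition is not ((9*store(arr, 2*arr[4] - 9, 4*arr[4] - 27)[4] < 21 or d >= 7) <-> (u = -1 or 2*store(arr, 2*arr[4] - 9, 4*arr[4] - 27)[d] >= 3)).
Check whether (not ((9*store(arr, 2*arr[4] - 9, 4*arr[4] - 27)[4] < 21 or d >= 7) <-> 2*store(arr, 2*arr[4] - 9, 4*arr[4] - 27)[d] >= 3)) and u = 1 implies it.
Every state satisfying the precondition satisfies the weakest precondition: the implication holds.
Answer: valid


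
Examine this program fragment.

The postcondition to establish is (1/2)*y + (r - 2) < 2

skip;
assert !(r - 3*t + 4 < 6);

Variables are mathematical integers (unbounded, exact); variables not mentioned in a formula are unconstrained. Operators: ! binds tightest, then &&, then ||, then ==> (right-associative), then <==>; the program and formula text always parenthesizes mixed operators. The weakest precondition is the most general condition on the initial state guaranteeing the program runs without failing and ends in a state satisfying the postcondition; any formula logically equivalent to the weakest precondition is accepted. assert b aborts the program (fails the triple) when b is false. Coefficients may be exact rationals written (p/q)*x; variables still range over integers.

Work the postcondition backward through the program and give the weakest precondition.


Working backward. After the program, the postcondition (1/2)*y + (r - 2) < 2 must hold; in canonical form it is r + (1/2)*y < 4.
Before assert !(r - 3*t + 4 < 6): (!(r < 3*t + 2)) && r + (1/2)*y < 4
Before skip: (!(r < 3*t + 2)) && r + (1/2)*y < 4
Answer: WP = (!(r < 3*t + 2)) && r + (1/2)*y < 4


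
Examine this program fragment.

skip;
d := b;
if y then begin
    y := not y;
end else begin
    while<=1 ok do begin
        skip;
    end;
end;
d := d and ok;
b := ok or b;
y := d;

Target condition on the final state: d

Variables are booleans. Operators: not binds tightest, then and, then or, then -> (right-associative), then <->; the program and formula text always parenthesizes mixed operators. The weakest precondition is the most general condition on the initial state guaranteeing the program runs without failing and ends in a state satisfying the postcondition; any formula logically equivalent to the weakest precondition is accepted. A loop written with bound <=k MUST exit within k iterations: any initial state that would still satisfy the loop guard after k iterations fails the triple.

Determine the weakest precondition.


Working backward. After the program, d must hold.
Before y := d: d
Before b := ok or b: d
Before d := d and ok: d and ok
Then branch requires d and ok; else branch requires (not ok) and ((not ok) -> (d and ok)).
Before the if: (y -> (d and ok)) and ((not y) -> ((not ok) and ((not ok) -> (d and ok))))
Before d := b: (y -> (b and ok)) and ((not y) -> ((not ok) and ((not ok) -> (b and ok))))
Before skip: (y -> (b and ok)) and ((not y) -> ((not ok) and ((not ok) -> (b and ok))))
Answer: WP = (y -> (b and ok)) and ((not y) -> ((not ok) and ((not ok) -> (b and ok))))


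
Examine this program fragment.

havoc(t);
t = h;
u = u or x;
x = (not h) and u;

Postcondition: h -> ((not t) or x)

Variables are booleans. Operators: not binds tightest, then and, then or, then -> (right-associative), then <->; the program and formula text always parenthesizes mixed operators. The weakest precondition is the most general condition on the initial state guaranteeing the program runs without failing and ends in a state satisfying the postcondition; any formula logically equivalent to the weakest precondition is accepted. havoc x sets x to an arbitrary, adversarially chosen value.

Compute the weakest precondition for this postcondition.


Working backward. After the program, h -> ((not t) or x) must hold.
Before x := (not h) and u: h -> ((not t) or ((not h) and u))
Before u := u or x: h -> ((not t) or ((not h) and (u or x)))
Before t := h: h -> ((not h) or ((not h) and (u or x)))
Before havoc t: h -> ((not h) or ((not h) and (u or x)))
Answer: WP = h -> ((not h) or ((not h) and (u or x)))


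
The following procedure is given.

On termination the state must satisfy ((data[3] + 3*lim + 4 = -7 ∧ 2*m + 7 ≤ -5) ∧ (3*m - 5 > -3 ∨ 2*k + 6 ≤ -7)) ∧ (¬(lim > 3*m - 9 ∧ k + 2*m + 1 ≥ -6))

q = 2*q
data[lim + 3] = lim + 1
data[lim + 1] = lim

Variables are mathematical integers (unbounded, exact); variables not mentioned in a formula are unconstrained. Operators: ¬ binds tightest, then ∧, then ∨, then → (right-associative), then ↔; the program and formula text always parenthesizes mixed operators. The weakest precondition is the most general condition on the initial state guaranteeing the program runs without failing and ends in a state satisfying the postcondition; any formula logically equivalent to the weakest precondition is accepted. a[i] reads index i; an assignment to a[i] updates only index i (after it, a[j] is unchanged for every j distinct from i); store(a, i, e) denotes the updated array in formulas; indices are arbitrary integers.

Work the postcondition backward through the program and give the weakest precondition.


Working backward. After the program, the postcondition ((data[3] + 3*lim + 4 = -7 ∧ 2*m + 7 ≤ -5) ∧ (3*m - 5 > -3 ∨ 2*k + 6 ≤ -7)) ∧ (¬(lim > 3*m - 9 ∧ k + 2*m + 1 ≥ -6)) must hold; in canonical form it is data[3] + 3*lim = -11 ∧ 2*m ≤ -12 ∧ (3*m > 2 ∨ 2*k ≤ -13) ∧ (¬(lim > 3*m - 9 ∧ k + 2*m ≥ -7)).
Before data[lim + 1] := lim: store(data, lim + 1, lim)[3] + 3*lim = -11 ∧ 2*m ≤ -12 ∧ (3*m > 2 ∨ 2*k ≤ -13) ∧ (¬(lim > 3*m - 9 ∧ k + 2*m ≥ -7))
Before data[lim + 3] := lim + 1: store(store(data, lim + 3, lim + 1), lim + 1, lim)[3] + 3*lim = -11 ∧ 2*m ≤ -12 ∧ (3*m > 2 ∨ 2*k ≤ -13) ∧ (¬(lim > 3*m - 9 ∧ k + 2*m ≥ -7))
Before q := 2*q: store(store(data, lim + 3, lim + 1), lim + 1, lim)[3] + 3*lim = -11 ∧ 2*m ≤ -12 ∧ (3*m > 2 ∨ 2*k ≤ -13) ∧ (¬(lim > 3*m - 9 ∧ k + 2*m ≥ -7))
Answer: WP = store(store(data, lim + 3, lim + 1), lim + 1, lim)[3] + 3*lim = -11 ∧ 2*m ≤ -12 ∧ (3*m > 2 ∨ 2*k ≤ -13) ∧ (¬(lim > 3*m - 9 ∧ k + 2*m ≥ -7))


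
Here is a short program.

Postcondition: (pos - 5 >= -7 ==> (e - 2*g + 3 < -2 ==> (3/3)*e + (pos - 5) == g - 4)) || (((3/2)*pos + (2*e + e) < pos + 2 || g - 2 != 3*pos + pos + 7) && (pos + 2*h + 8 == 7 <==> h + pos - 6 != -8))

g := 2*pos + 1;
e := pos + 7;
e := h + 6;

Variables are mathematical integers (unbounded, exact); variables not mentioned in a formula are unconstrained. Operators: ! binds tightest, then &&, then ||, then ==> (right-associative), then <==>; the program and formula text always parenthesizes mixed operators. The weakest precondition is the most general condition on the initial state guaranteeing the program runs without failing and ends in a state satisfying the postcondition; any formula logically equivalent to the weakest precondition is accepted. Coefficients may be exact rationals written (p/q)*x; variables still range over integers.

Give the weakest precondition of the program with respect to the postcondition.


Working backward. After the program, the postcondition (pos - 5 >= -7 ==> (e - 2*g + 3 < -2 ==> (3/3)*e + (pos - 5) == g - 4)) || (((3/2)*pos + (2*e + e) < pos + 2 || g - 2 != 3*pos + pos + 7) && (pos + 2*h + 8 == 7 <==> h + pos - 6 != -8)) must hold; in canonical form it is (pos >= -2 ==> (e < 2*g - 5 ==> e + pos == g + 1)) || ((3*e + (1/2)*pos < 2 || g != 4*pos + 9) && (2*h + pos == -1 <==> h + pos != -2)).
Before e := h + 6: (pos >= -2 ==> (h < 2*g - 11 ==> h + pos == g - 5)) || ((3*h + (1/2)*pos < -16 || g != 4*pos + 9) && (2*h + pos == -1 <==> h + pos != -2))
Before e := pos + 7: (pos >= -2 ==> (h < 2*g - 11 ==> h + pos == g - 5)) || ((3*h + (1/2)*pos < -16 || g != 4*pos + 9) && (2*h + pos == -1 <==> h + pos != -2))
Before g := 2*pos + 1: (pos >= -2 ==> (h < 4*pos - 9 ==> h == pos - 4)) || ((3*h + (1/2)*pos < -16 || 2*pos != -8) && (2*h + pos == -1 <==> h + pos != -2))
Answer: WP = (pos >= -2 ==> (h < 4*pos - 9 ==> h == pos - 4)) || ((3*h + (1/2)*pos < -16 || 2*pos != -8) && (2*h + pos == -1 <==> h + pos != -2))


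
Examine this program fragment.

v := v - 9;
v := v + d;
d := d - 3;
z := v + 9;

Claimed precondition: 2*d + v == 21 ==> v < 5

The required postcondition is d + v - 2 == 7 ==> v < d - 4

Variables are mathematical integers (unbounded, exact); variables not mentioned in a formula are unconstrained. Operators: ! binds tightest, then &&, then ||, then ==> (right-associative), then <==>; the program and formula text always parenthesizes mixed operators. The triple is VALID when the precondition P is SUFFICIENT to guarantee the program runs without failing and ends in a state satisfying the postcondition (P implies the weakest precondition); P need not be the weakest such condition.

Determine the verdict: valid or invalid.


Working backward. After the program, the postcondition d + v - 2 == 7 ==> v < d - 4 must hold; in canonical form it is d + v == 9 ==> v < d - 4.
Before z := v + 9: d + v == 9 ==> v < d - 4
Before d := d - 3: d + v == 12 ==> v < d - 7
Before v := v + d: 2*d + v == 12 ==> v < -7
Before v := v - 9: 2*d + v == 21 ==> v < 2
The weakest precondition is 2*d + v == 21 ==> v < 2.
Check whether 2*d + v == 21 ==> v < 5 implies it.
Countermodel: at the initial state d = 9, v = 3, the precondition holds but the weakest precondition fails.
Answer: invalid


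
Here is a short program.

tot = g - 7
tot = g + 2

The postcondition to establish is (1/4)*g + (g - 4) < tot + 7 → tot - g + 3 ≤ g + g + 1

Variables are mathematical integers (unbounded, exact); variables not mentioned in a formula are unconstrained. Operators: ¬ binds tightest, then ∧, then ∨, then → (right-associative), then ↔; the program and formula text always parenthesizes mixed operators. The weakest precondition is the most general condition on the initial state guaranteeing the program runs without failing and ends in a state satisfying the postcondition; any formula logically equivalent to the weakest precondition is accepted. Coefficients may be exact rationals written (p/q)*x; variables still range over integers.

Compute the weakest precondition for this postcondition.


Working backward. After the program, the postcondition (1/4)*g + (g - 4) < tot + 7 → tot - g + 3 ≤ g + g + 1 must hold; in canonical form it is (5/4)*g < tot + 11 → tot ≤ 3*g - 2.
Before tot := g + 2: (1/4)*g < 13 → 2*g ≥ 4
Before tot := g - 7: (1/4)*g < 13 → 2*g ≥ 4
Answer: WP = (1/4)*g < 13 → 2*g ≥ 4


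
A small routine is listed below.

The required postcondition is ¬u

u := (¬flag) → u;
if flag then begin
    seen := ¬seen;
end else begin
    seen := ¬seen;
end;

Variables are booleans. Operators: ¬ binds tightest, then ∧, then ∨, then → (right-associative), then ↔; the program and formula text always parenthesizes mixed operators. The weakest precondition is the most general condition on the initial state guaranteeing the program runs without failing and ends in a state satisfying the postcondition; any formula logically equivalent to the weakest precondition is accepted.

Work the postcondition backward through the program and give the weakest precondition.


Working backward. After the program, ¬u must hold.
Then branch requires ¬u; else branch requires ¬u.
Before the if: (flag → (¬u)) ∧ ((¬flag) → (¬u))
Before u := (¬flag) → u: (flag → (¬((¬flag) → u))) ∧ ((¬flag) → (¬((¬flag) → u)))
Answer: WP = (flag → (¬((¬flag) → u))) ∧ ((¬flag) → (¬((¬flag) → u)))


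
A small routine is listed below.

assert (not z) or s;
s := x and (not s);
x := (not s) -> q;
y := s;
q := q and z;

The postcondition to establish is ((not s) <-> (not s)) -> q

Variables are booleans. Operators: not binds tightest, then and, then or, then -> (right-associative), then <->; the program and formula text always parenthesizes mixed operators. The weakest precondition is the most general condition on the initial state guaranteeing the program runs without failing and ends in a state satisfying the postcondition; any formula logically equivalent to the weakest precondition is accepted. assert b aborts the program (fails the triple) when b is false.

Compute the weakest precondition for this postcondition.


Working backward. After the program, the postcondition ((not s) <-> (not s)) -> q must hold; in canonical form it is q.
Before q := q and z: q and z
Before y := s: q and z
Before x := (not s) -> q: q and z
Before s := x and (not s): q and z
Before assert (not z) or s: ((not z) or s) and q and z
Answer: WP = ((not z) or s) and q and z


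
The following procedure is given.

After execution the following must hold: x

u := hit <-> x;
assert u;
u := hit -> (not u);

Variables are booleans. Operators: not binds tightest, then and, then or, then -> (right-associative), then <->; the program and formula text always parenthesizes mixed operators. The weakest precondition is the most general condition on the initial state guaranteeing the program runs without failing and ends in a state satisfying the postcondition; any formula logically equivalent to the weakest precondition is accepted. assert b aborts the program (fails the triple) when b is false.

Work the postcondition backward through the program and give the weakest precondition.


Working backward. After the program, x must hold.
Before u := hit -> (not u): x
Before assert u: u and x
Before u := hit <-> x: (hit <-> x) and x
Answer: WP = (hit <-> x) and x


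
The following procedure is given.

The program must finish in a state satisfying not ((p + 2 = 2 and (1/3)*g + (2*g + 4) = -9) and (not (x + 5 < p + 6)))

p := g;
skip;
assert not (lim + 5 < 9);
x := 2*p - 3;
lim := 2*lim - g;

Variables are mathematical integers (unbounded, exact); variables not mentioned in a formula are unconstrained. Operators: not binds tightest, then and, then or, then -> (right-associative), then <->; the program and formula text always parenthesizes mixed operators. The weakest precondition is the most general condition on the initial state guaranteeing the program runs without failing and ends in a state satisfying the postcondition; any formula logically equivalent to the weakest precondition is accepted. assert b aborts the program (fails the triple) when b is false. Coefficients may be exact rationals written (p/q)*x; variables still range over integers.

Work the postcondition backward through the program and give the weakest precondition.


Working backward. After the program, the postcondition not ((p + 2 = 2 and (1/3)*g + (2*g + 4) = -9) and (not (x + 5 < p + 6))) must hold; in canonical form it is not (p = 0 and (7/3)*g = -13 and (not (x < p + 1))).
Before lim := 2*lim - g: not (p = 0 and (7/3)*g = -13 and (not (x < p + 1)))
Before x := 2*p - 3: not (p = 0 and (7/3)*g = -13 and (not (p < 4)))
Before assert not (lim + 5 < 9): (not (lim < 4)) and (not (p = 0 and (7/3)*g = -13 and (not (p < 4))))
Before skip: (not (lim < 4)) and (not (p = 0 and (7/3)*g = -13 and (not (p < 4))))
Before p := g: (not (lim < 4)) and (not (g = 0 and (7/3)*g = -13 and (not (g < 4))))
Answer: WP = (not (lim < 4)) and (not (g = 0 and (7/3)*g = -13 and (not (g < 4))))


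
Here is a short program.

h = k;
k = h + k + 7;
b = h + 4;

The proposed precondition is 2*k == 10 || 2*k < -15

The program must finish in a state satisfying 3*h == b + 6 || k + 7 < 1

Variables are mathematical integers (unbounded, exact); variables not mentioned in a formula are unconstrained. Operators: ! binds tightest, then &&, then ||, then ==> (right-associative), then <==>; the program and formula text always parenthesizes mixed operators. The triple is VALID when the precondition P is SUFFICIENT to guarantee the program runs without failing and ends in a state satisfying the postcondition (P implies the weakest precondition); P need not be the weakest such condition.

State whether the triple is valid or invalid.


Working backward. After the program, the postcondition 3*h == b + 6 || k + 7 < 1 must hold; in canonical form it is 3*h == b + 6 || k < -6.
Before b := h + 4: 2*h == 10 || k < -6
Before k := h + k + 7: 2*h == 10 || h + k < -13
Before h := k: 2*k == 10 || 2*k < -13
The weakest precondition is 2*k == 10 || 2*k < -13.
Check whether 2*k == 10 || 2*k < -15 implies it.
Every state satisfying the precondition satisfies the weakest precondition: the implication holds.
Answer: valid


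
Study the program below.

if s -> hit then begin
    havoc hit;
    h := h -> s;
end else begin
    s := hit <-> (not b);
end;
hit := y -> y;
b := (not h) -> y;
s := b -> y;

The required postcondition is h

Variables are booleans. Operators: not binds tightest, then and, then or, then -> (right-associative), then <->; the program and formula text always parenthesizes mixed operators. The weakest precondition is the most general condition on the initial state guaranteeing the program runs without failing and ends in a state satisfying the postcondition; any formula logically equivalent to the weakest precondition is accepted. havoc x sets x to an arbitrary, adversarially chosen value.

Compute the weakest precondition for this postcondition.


Working backward. After the program, h must hold.
Before s := b -> y: h
Before b := (not h) -> y: h
Before hit := y -> y: h
Then branch requires h -> s; else branch requires h.
Before the if: ((s -> hit) -> (h -> s)) and ((not (s -> hit)) -> h)
Answer: WP = ((s -> hit) -> (h -> s)) and ((not (s -> hit)) -> h)


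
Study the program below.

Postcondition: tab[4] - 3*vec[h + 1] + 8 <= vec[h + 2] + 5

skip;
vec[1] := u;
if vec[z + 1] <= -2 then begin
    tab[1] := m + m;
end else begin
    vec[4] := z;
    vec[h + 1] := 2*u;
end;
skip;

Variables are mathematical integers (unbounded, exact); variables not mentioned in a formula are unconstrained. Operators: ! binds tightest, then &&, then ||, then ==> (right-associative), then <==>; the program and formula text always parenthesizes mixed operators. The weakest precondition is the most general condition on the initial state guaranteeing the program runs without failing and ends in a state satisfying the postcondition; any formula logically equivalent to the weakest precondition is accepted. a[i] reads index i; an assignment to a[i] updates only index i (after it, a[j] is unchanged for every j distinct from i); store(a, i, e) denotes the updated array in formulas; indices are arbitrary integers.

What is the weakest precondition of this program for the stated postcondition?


Working backward. After the program, the postcondition tab[4] - 3*vec[h + 1] + 8 <= vec[h + 2] + 5 must hold; in canonical form it is tab[4] <= 3*vec[h + 1] + vec[h + 2] - 3.
Before skip: tab[4] <= 3*vec[h + 1] + vec[h + 2] - 3
Then branch requires tab[4] <= 3*vec[h + 1] + vec[h + 2] - 3; else branch requires tab[4] <= 3*store(store(vec, 4, z), h + 1, 2*u)[h + 1] + store(store(vec, 4, z), h + 1, 2*u)[h + 2] - 3.
Before the if: (vec[z + 1] <= -2 ==> tab[4] <= 3*vec[h + 1] + vec[h + 2] - 3) && ((!(vec[z + 1] <= -2)) ==> tab[4] <= 3*store(store(vec, 4, z), h + 1, 2*u)[h + 1] + store(store(vec, 4, z), h + 1, 2*u)[h + 2] - 3)
Before vec[1] := u: (store(vec, 1, u)[z + 1] <= -2 ==> tab[4] <= 3*store(vec, 1, u)[h + 1] + store(vec, 1, u)[h + 2] - 3) && ((!(store(vec, 1, u)[z + 1] <= -2)) ==> tab[4] <= 3*store(store(store(vec, 1, u), 4, z), h + 1, 2*u)[h + 1] + store(store(store(vec, 1, u), 4, z), h + 1, 2*u)[h + 2] - 3)
Before skip: (store(vec, 1, u)[z + 1] <= -2 ==> tab[4] <= 3*store(vec, 1, u)[h + 1] + store(vec, 1, u)[h + 2] - 3) && ((!(store(vec, 1, u)[z + 1] <= -2)) ==> tab[4] <= 3*store(store(store(vec, 1, u), 4, z), h + 1, 2*u)[h + 1] + store(store(store(vec, 1, u), 4, z), h + 1, 2*u)[h + 2] - 3)
Answer: WP = (store(vec, 1, u)[z + 1] <= -2 ==> tab[4] <= 3*store(vec, 1, u)[h + 1] + store(vec, 1, u)[h + 2] - 3) && ((!(store(vec, 1, u)[z + 1] <= -2)) ==> tab[4] <= 3*store(store(store(vec, 1, u), 4, z), h + 1, 2*u)[h + 1] + store(store(store(vec, 1, u), 4, z), h + 1, 2*u)[h + 2] - 3)


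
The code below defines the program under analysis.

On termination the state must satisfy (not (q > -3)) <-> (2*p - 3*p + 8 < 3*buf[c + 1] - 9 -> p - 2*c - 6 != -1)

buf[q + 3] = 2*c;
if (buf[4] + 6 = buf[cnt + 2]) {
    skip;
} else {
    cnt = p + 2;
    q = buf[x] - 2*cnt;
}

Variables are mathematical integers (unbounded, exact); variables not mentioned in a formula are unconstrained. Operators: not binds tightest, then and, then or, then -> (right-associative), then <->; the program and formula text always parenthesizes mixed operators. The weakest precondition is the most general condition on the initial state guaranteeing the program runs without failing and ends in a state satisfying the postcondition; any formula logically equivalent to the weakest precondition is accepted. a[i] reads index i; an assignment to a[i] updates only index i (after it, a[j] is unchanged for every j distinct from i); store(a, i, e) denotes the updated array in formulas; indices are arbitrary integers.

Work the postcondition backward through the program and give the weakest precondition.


Working backward. After the program, the postcondition (not (q > -3)) <-> (2*p - 3*p + 8 < 3*buf[c + 1] - 9 -> p - 2*c - 6 != -1) must hold; in canonical form it is (not (q > -3)) <-> (3*buf[c + 1] + p > 17 -> p != 2*c + 5).
Then branch requires (not (q > -3)) <-> (3*buf[c + 1] + p > 17 -> p != 2*c + 5); else branch requires (not (buf[x] > 2*p + 1)) <-> (3*buf[c + 1] + p > 17 -> p != 2*c + 5).
Before the if: (buf[4] = buf[cnt + 2] - 6 -> ((not (q > -3)) <-> (3*buf[c + 1] + p > 17 -> p != 2*c + 5))) and ((not (buf[4] = buf[cnt + 2] - 6)) -> ((not (buf[x] > 2*p + 1)) <-> (3*buf[c + 1] + p > 17 -> p != 2*c + 5)))
Before buf[q + 3] := 2*c: (store(buf, q + 3, 2*c)[4] = store(buf, q + 3, 2*c)[cnt + 2] - 6 -> ((not (q > -3)) <-> (3*store(buf, q + 3, 2*c)[c + 1] + p > 17 -> p != 2*c + 5))) and ((not (store(buf, q + 3, 2*c)[4] = store(buf, q + 3, 2*c)[cnt + 2] - 6)) -> ((not (store(buf, q + 3, 2*c)[x] > 2*p + 1)) <-> (3*store(buf, q + 3, 2*c)[c + 1] + p > 17 -> p != 2*c + 5)))
Answer: WP = (store(buf, q + 3, 2*c)[4] = store(buf, q + 3, 2*c)[cnt + 2] - 6 -> ((not (q > -3)) <-> (3*store(buf, q + 3, 2*c)[c + 1] + p > 17 -> p != 2*c + 5))) and ((not (store(buf, q + 3, 2*c)[4] = store(buf, q + 3, 2*c)[cnt + 2] - 6)) -> ((not (store(buf, q + 3, 2*c)[x] > 2*p + 1)) <-> (3*store(buf, q + 3, 2*c)[c + 1] + p > 17 -> p != 2*c + 5)))


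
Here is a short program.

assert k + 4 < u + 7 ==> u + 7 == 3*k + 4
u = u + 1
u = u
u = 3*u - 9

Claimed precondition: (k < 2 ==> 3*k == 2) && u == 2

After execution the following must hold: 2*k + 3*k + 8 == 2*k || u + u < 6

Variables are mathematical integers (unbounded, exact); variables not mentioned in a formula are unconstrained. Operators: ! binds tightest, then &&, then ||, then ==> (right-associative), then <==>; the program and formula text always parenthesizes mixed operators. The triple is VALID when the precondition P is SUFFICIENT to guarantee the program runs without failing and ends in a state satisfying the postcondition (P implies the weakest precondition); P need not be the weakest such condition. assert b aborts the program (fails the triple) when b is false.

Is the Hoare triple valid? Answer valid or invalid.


Working backward. After the program, the postcondition 2*k + 3*k + 8 == 2*k || u + u < 6 must hold; in canonical form it is 3*k == -8 || 2*u < 6.
Before u := 3*u - 9: 3*k == -8 || 6*u < 24
Before u := u: 3*k == -8 || 6*u < 24
Before u := u + 1: 3*k == -8 || 6*u < 18
Before assert k + 4 < u + 7 ==> u + 7 == 3*k + 4: (k < u + 3 ==> u == 3*k - 3) && (3*k == -8 || 6*u < 18)
The weakest precondition is (k < u + 3 ==> u == 3*k - 3) && (3*k == -8 || 6*u < 18).
Check whether (k < 2 ==> 3*k == 2) && u == 2 implies it.
Countermodel: at the initial state k = 2, u = 2, the precondition holds but the weakest precondition fails.
Answer: invalid


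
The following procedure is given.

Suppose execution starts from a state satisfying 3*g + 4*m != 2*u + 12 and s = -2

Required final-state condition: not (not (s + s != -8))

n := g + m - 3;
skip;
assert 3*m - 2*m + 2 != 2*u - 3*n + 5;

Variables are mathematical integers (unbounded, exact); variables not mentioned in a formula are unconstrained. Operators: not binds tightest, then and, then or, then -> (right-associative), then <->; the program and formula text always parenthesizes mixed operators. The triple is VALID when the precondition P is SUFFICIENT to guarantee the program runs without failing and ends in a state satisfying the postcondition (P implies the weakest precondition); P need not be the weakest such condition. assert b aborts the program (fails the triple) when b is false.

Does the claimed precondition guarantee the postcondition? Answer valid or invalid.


Working backward. After the program, the postcondition not (not (s + s != -8)) must hold; in canonical form it is 2*s != -8.
Before assert 3*m - 2*m + 2 != 2*u - 3*n + 5: m + 3*n != 2*u + 3 and 2*s != -8
Before skip: m + 3*n != 2*u + 3 and 2*s != -8
Before n := g + m - 3: 3*g + 4*m != 2*u + 12 and 2*s != -8
The weakest precondition is 3*g + 4*m != 2*u + 12 and 2*s != -8.
Check whether 3*g + 4*m != 2*u + 12 and s = -2 implies it.
Every state satisfying the precondition satisfies the weakest precondition: the implication holds.
Answer: valid


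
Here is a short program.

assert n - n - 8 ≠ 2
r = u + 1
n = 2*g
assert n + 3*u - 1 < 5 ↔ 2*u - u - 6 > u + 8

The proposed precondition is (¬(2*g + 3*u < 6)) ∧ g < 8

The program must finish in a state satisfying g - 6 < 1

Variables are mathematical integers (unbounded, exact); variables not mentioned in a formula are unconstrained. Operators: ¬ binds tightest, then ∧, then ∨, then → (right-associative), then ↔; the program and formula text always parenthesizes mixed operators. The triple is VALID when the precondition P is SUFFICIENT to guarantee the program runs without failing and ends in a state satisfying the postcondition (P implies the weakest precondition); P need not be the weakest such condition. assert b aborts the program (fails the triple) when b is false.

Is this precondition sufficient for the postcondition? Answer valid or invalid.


Working backward. After the program, the postcondition g - 6 < 1 must hold; in canonical form it is g < 7.
Before assert n + 3*u - 1 < 5 ↔ 2*u - u - 6 > u + 8: (¬(n + 3*u < 6)) ∧ g < 7
Before n := 2*g: (¬(2*g + 3*u < 6)) ∧ g < 7
Before r := u + 1: (¬(2*g + 3*u < 6)) ∧ g < 7
Before assert n - n - 8 ≠ 2: (¬(2*g + 3*u < 6)) ∧ g < 7
The weakest precondition is (¬(2*g + 3*u < 6)) ∧ g < 7.
Check whether (¬(2*g + 3*u < 6)) ∧ g < 8 implies it.
Countermodel: at the initial state g = 7, u = 0, the precondition holds but the weakest precondition fails.
Answer: invalid


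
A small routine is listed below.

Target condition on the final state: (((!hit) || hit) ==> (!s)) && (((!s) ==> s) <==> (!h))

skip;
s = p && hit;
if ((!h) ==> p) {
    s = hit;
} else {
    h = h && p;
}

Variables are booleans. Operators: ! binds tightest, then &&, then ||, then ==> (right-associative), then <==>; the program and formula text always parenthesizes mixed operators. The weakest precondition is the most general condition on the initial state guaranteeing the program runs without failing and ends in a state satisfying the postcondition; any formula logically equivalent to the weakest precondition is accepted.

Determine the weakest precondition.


Working backward. After the program, the postcondition (((!hit) || hit) ==> (!s)) && (((!s) ==> s) <==> (!h)) must hold; in canonical form it is (!s) && (((!s) ==> s) <==> (!h)).
Then branch requires (!hit) && (((!hit) ==> hit) <==> (!h)); else branch requires (!s) && (((!s) ==> s) <==> (!(h && p))).
Before the if: (((!h) ==> p) ==> ((!hit) && (((!hit) ==> hit) <==> (!h)))) && ((!((!h) ==> p)) ==> ((!s) && (((!s) ==> s) <==> (!(h && p)))))
Before s := p && hit: (((!h) ==> p) ==> ((!hit) && (((!hit) ==> hit) <==> (!h)))) && ((!((!h) ==> p)) ==> ((!(p && hit)) && (((!(p && hit)) ==> (p && hit)) <==> (!(h && p)))))
Before skip: (((!h) ==> p) ==> ((!hit) && (((!hit) ==> hit) <==> (!h)))) && ((!((!h) ==> p)) ==> ((!(p && hit)) && (((!(p && hit)) ==> (p && hit)) <==> (!(h && p)))))
Answer: WP = (((!h) ==> p) ==> ((!hit) && (((!hit) ==> hit) <==> (!h)))) && ((!((!h) ==> p)) ==> ((!(p && hit)) && (((!(p && hit)) ==> (p && hit)) <==> (!(h && p)))))


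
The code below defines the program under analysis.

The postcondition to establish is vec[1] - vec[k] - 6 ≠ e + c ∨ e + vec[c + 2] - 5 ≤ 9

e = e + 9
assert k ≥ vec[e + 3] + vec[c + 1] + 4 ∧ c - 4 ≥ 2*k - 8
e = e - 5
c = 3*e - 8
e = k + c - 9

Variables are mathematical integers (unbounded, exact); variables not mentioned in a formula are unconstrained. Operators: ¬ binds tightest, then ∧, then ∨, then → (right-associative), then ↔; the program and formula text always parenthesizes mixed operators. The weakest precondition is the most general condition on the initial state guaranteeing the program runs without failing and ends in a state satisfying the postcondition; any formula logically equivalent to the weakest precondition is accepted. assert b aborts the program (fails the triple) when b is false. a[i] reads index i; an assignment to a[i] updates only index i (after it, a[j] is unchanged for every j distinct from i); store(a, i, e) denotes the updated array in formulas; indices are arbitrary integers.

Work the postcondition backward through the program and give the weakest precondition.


Working backward. After the program, the postcondition vec[1] - vec[k] - 6 ≠ e + c ∨ e + vec[c + 2] - 5 ≤ 9 must hold; in canonical form it is vec[1] ≠ vec[k] + c + e + 6 ∨ vec[c + 2] + e ≤ 14.
Before e := k + c - 9: vec[1] ≠ vec[k] + 2*c + k - 3 ∨ vec[c + 2] + c + k ≤ 23
Before c := 3*e - 8: vec[1] ≠ vec[k] + 6*e + k - 19 ∨ vec[3*e - 6] + 3*e + k ≤ 31
Before e := e - 5: vec[1] ≠ vec[k] + 6*e + k - 49 ∨ vec[3*e - 21] + 3*e + k ≤ 46
Before assert k ≥ vec[e + 3] + vec[c + 1] + 4 ∧ c - 4 ≥ 2*k - 8: k ≥ vec[c + 1] + vec[e + 3] + 4 ∧ c ≥ 2*k - 4 ∧ (vec[1] ≠ vec[k] + 6*e + k - 49 ∨ vec[3*e - 21] + 3*e + k ≤ 46)
Before e := e + 9: k ≥ vec[c + 1] + vec[e + 12] + 4 ∧ c ≥ 2*k - 4 ∧ (vec[1] ≠ vec[k] + 6*e + k + 5 ∨ vec[3*e + 6] + 3*e + k ≤ 19)
Answer: WP = k ≥ vec[c + 1] + vec[e + 12] + 4 ∧ c ≥ 2*k - 4 ∧ (vec[1] ≠ vec[k] + 6*e + k + 5 ∨ vec[3*e + 6] + 3*e + k ≤ 19)
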